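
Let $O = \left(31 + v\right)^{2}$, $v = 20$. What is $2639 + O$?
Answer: $5240$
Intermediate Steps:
$O = 2601$ ($O = \left(31 + 20\right)^{2} = 51^{2} = 2601$)
$2639 + O = 2639 + 2601 = 5240$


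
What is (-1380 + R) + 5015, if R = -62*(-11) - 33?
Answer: 4284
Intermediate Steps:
R = 649 (R = 682 - 33 = 649)
(-1380 + R) + 5015 = (-1380 + 649) + 5015 = -731 + 5015 = 4284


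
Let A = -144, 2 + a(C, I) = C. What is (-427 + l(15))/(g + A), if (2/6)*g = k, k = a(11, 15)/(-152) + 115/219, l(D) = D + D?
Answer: 4405112/1582315 ≈ 2.7840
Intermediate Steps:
l(D) = 2*D
a(C, I) = -2 + C
k = 15509/33288 (k = (-2 + 11)/(-152) + 115/219 = 9*(-1/152) + 115*(1/219) = -9/152 + 115/219 = 15509/33288 ≈ 0.46590)
g = 15509/11096 (g = 3*(15509/33288) = 15509/11096 ≈ 1.3977)
(-427 + l(15))/(g + A) = (-427 + 2*15)/(15509/11096 - 144) = (-427 + 30)/(-1582315/11096) = -397*(-11096/1582315) = 4405112/1582315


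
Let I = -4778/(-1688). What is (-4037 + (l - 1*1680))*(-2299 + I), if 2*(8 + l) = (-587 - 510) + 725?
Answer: 11455322937/844 ≈ 1.3573e+7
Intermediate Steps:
l = -194 (l = -8 + ((-587 - 510) + 725)/2 = -8 + (-1097 + 725)/2 = -8 + (½)*(-372) = -8 - 186 = -194)
I = 2389/844 (I = -4778*(-1/1688) = 2389/844 ≈ 2.8306)
(-4037 + (l - 1*1680))*(-2299 + I) = (-4037 + (-194 - 1*1680))*(-2299 + 2389/844) = (-4037 + (-194 - 1680))*(-1937967/844) = (-4037 - 1874)*(-1937967/844) = -5911*(-1937967/844) = 11455322937/844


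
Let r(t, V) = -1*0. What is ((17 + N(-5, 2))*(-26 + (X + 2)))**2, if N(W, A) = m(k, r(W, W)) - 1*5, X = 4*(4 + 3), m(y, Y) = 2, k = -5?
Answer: 3136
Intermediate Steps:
r(t, V) = 0
X = 28 (X = 4*7 = 28)
N(W, A) = -3 (N(W, A) = 2 - 1*5 = 2 - 5 = -3)
((17 + N(-5, 2))*(-26 + (X + 2)))**2 = ((17 - 3)*(-26 + (28 + 2)))**2 = (14*(-26 + 30))**2 = (14*4)**2 = 56**2 = 3136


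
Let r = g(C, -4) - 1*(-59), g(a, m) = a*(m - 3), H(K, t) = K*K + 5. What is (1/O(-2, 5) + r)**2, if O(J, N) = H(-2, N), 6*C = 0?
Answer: 283024/81 ≈ 3494.1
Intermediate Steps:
C = 0 (C = (1/6)*0 = 0)
H(K, t) = 5 + K**2 (H(K, t) = K**2 + 5 = 5 + K**2)
g(a, m) = a*(-3 + m)
O(J, N) = 9 (O(J, N) = 5 + (-2)**2 = 5 + 4 = 9)
r = 59 (r = 0*(-3 - 4) - 1*(-59) = 0*(-7) + 59 = 0 + 59 = 59)
(1/O(-2, 5) + r)**2 = (1/9 + 59)**2 = (532/9)**2 = 283024/81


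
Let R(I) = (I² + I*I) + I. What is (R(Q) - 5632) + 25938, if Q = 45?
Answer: 24401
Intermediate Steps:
R(I) = I + 2*I² (R(I) = (I² + I²) + I = 2*I² + I = I + 2*I²)
(R(Q) - 5632) + 25938 = (45*(1 + 2*45) - 5632) + 25938 = (45*(1 + 90) - 5632) + 25938 = (45*91 - 5632) + 25938 = (4095 - 5632) + 25938 = -1537 + 25938 = 24401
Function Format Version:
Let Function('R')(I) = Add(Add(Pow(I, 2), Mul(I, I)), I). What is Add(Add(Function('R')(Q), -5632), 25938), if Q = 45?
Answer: 24401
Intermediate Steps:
Function('R')(I) = Add(I, Mul(2, Pow(I, 2))) (Function('R')(I) = Add(Add(Pow(I, 2), Pow(I, 2)), I) = Add(Mul(2, Pow(I, 2)), I) = Add(I, Mul(2, Pow(I, 2))))
Add(Add(Function('R')(Q), -5632), 25938) = Add(Add(Mul(45, Add(1, Mul(2, 45))), -5632), 25938) = Add(Add(Mul(45, Add(1, 90)), -5632), 25938) = Add(Add(Mul(45, 91), -5632), 25938) = Add(Add(4095, -5632), 25938) = Add(-1537, 25938) = 24401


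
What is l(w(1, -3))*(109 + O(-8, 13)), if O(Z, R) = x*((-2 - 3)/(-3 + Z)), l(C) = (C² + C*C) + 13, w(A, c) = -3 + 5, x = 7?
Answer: 25914/11 ≈ 2355.8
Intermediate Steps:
w(A, c) = 2
l(C) = 13 + 2*C² (l(C) = (C² + C²) + 13 = 2*C² + 13 = 13 + 2*C²)
O(Z, R) = -35/(-3 + Z) (O(Z, R) = 7*((-2 - 3)/(-3 + Z)) = 7*(-5/(-3 + Z)) = -35/(-3 + Z))
l(w(1, -3))*(109 + O(-8, 13)) = (13 + 2*2²)*(109 - 35/(-3 - 8)) = (13 + 2*4)*(109 - 35/(-11)) = (13 + 8)*(109 - 35*(-1/11)) = 21*(109 + 35/11) = 21*(1234/11) = 25914/11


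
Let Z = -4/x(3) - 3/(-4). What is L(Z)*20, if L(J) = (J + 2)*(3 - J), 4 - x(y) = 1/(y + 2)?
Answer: 161895/1444 ≈ 112.12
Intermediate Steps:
x(y) = 4 - 1/(2 + y) (x(y) = 4 - 1/(y + 2) = 4 - 1/(2 + y))
Z = -23/76 (Z = -4*(2 + 3)/(7 + 4*3) - 3/(-4) = -4*5/(7 + 12) - 3*(-¼) = -4/((⅕)*19) + ¾ = -4/19/5 + ¾ = -4*5/19 + ¾ = -20/19 + ¾ = -23/76 ≈ -0.30263)
L(J) = (2 + J)*(3 - J)
L(Z)*20 = (6 - 23/76 - (-23/76)²)*20 = (6 - 23/76 - 1*529/5776)*20 = (6 - 23/76 - 529/5776)*20 = (32379/5776)*20 = 161895/1444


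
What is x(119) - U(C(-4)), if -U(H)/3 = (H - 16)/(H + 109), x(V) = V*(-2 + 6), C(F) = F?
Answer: 3328/7 ≈ 475.43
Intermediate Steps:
x(V) = 4*V (x(V) = V*4 = 4*V)
U(H) = -3*(-16 + H)/(109 + H) (U(H) = -3*(H - 16)/(H + 109) = -3*(-16 + H)/(109 + H))
x(119) - U(C(-4)) = 4*119 - 3*(16 - 1*(-4))/(109 - 4) = 476 - 3*(16 + 4)/105 = 476 - 3*20/105 = 476 - 1*4/7 = 476 - 4/7 = 3328/7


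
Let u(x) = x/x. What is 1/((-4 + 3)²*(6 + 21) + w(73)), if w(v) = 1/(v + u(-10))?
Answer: 74/1999 ≈ 0.037019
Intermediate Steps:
u(x) = 1
w(v) = 1/(1 + v) (w(v) = 1/(v + 1) = 1/(1 + v))
1/((-4 + 3)²*(6 + 21) + w(73)) = 1/((-4 + 3)²*(6 + 21) + 1/(1 + 73)) = 1/((-1)²*27 + 1/74) = 1/(1*27 + 1/74) = 1/(27 + 1/74) = 1/(1999/74) = 74/1999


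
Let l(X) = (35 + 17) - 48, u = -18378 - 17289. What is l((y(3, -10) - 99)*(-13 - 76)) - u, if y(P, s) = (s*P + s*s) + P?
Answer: 35671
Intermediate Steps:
y(P, s) = P + s² + P*s (y(P, s) = (P*s + s²) + P = (s² + P*s) + P = P + s² + P*s)
u = -35667
l(X) = 4 (l(X) = 52 - 48 = 4)
l((y(3, -10) - 99)*(-13 - 76)) - u = 4 - 1*(-35667) = 4 + 35667 = 35671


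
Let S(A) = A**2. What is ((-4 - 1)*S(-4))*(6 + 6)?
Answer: -960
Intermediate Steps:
((-4 - 1)*S(-4))*(6 + 6) = ((-4 - 1)*(-4)**2)*(6 + 6) = -5*16*12 = -80*12 = -960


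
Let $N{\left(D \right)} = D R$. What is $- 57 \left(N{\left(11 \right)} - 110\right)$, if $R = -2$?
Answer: $7524$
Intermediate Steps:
$N{\left(D \right)} = - 2 D$ ($N{\left(D \right)} = D \left(-2\right) = - 2 D$)
$- 57 \left(N{\left(11 \right)} - 110\right) = - 57 \left(\left(-2\right) 11 - 110\right) = - 57 \left(-22 - 110\right) = \left(-57\right) \left(-132\right) = 7524$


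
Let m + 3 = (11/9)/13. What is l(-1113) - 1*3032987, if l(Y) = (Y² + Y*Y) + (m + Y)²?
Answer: 9442633360/13689 ≈ 6.8980e+5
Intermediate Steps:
m = -340/117 (m = -3 + (11/9)/13 = -3 + (11*(⅑))*(1/13) = -3 + (11/9)*(1/13) = -3 + 11/117 = -340/117 ≈ -2.9060)
l(Y) = (-340/117 + Y)² + 2*Y² (l(Y) = (Y² + Y*Y) + (-340/117 + Y)² = (Y² + Y²) + (-340/117 + Y)² = 2*Y² + (-340/117 + Y)² = (-340/117 + Y)² + 2*Y²)
l(-1113) - 1*3032987 = (115600/13689 + 3*(-1113)² - 680/117*(-1113)) - 1*3032987 = (115600/13689 + 3*1238769 + 252280/39) - 3032987 = (115600/13689 + 3716307 + 252280/39) - 3032987 = 50961192403/13689 - 3032987 = 9442633360/13689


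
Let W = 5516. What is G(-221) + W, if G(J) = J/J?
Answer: 5517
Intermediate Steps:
G(J) = 1
G(-221) + W = 1 + 5516 = 5517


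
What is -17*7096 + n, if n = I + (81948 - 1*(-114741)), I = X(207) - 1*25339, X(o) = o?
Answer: 50925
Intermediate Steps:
I = -25132 (I = 207 - 1*25339 = 207 - 25339 = -25132)
n = 171557 (n = -25132 + (81948 - 1*(-114741)) = -25132 + (81948 + 114741) = -25132 + 196689 = 171557)
-17*7096 + n = -17*7096 + 171557 = -120632 + 171557 = 50925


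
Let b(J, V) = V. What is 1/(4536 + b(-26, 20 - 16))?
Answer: 1/4540 ≈ 0.00022026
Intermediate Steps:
1/(4536 + b(-26, 20 - 16)) = 1/(4536 + (20 - 16)) = 1/(4536 + 4) = 1/4540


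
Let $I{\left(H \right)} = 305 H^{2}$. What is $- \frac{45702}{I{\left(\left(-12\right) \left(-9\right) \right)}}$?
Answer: $- \frac{2539}{197640} \approx -0.012847$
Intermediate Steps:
$- \frac{45702}{I{\left(\left(-12\right) \left(-9\right) \right)}} = - \frac{45702}{305 \left(\left(-12\right) \left(-9\right)\right)^{2}} = - \frac{45702}{305 \cdot 108^{2}} = - \frac{45702}{305 \cdot 11664} = - \frac{45702}{3557520} = \left(-1\right) \frac{2539}{197640} = - \frac{2539}{197640}$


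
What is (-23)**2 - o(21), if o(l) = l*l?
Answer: 88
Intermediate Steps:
o(l) = l**2
(-23)**2 - o(21) = (-23)**2 - 1*21**2 = 529 - 1*441 = 529 - 441 = 88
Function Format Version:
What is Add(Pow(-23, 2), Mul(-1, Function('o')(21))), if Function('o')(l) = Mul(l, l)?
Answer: 88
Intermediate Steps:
Function('o')(l) = Pow(l, 2)
Add(Pow(-23, 2), Mul(-1, Function('o')(21))) = Add(Pow(-23, 2), Mul(-1, Pow(21, 2))) = Add(529, Mul(-1, 441)) = Add(529, -441) = 88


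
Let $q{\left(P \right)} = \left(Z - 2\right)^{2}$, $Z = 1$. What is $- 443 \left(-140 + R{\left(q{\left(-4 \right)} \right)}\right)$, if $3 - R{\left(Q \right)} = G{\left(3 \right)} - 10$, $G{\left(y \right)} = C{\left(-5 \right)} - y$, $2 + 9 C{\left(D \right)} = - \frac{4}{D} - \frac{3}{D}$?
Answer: $\frac{823537}{15} \approx 54902.0$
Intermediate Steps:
$q{\left(P \right)} = 1$ ($q{\left(P \right)} = \left(1 - 2\right)^{2} = \left(-1\right)^{2} = 1$)
$C{\left(D \right)} = - \frac{2}{9} - \frac{7}{9 D}$ ($C{\left(D \right)} = - \frac{2}{9} + \frac{- \frac{4}{D} - \frac{3}{D}}{9} = - \frac{2}{9} + \frac{\left(-7\right) \frac{1}{D}}{9} = - \frac{2}{9} - \frac{7}{9 D}$)
$G{\left(y \right)} = - \frac{1}{15} - y$ ($G{\left(y \right)} = \frac{-7 - -10}{9 \left(-5\right)} - y = \frac{1}{9} \left(- \frac{1}{5}\right) \left(-7 + 10\right) - y = \frac{1}{9} \left(- \frac{1}{5}\right) 3 - y = - \frac{1}{15} - y$)
$R{\left(Q \right)} = \frac{241}{15}$ ($R{\left(Q \right)} = 3 - \left(\left(- \frac{1}{15} - 3\right) - 10\right) = 3 - \left(- \frac{46}{15} - 10\right) = 3 - - \frac{196}{15} = 3 + \frac{196}{15} = \frac{241}{15}$)
$- 443 \left(-140 + R{\left(q{\left(-4 \right)} \right)}\right) = - 443 \left(-140 + \frac{241}{15}\right) = \left(-443\right) \left(- \frac{1859}{15}\right) = \frac{823537}{15}$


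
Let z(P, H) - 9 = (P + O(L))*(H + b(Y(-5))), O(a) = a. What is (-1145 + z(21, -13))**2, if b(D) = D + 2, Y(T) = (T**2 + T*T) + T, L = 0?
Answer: 178084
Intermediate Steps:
Y(T) = T + 2*T**2 (Y(T) = (T**2 + T**2) + T = 2*T**2 + T = T + 2*T**2)
b(D) = 2 + D
z(P, H) = 9 + P*(47 + H) (z(P, H) = 9 + (P + 0)*(H + (2 - 5*(1 + 2*(-5)))) = 9 + P*(H + (2 - 5*(1 - 10))) = 9 + P*(H + (2 - 5*(-9))) = 9 + P*(H + (2 + 45)) = 9 + P*(H + 47) = 9 + P*(47 + H))
(-1145 + z(21, -13))**2 = (-1145 + (9 + 47*21 - 13*21))**2 = (-1145 + (9 + 987 - 273))**2 = (-1145 + 723)**2 = (-422)**2 = 178084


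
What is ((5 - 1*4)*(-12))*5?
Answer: -60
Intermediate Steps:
((5 - 1*4)*(-12))*5 = ((5 - 4)*(-12))*5 = (1*(-12))*5 = -12*5 = -60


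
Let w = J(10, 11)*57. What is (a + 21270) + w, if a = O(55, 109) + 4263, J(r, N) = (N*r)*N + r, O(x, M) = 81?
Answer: 95154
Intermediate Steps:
J(r, N) = r + r*N**2 (J(r, N) = r*N**2 + r = r + r*N**2)
w = 69540 (w = (10*(1 + 11**2))*57 = (10*(1 + 121))*57 = (10*122)*57 = 1220*57 = 69540)
a = 4344 (a = 81 + 4263 = 4344)
(a + 21270) + w = (4344 + 21270) + 69540 = 25614 + 69540 = 95154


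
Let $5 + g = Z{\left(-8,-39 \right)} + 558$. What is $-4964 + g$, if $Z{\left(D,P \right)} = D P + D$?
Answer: $-4107$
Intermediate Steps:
$Z{\left(D,P \right)} = D + D P$
$g = 857$ ($g = -5 + \left(- 8 \left(1 - 39\right) + 558\right) = -5 + \left(\left(-8\right) \left(-38\right) + 558\right) = -5 + \left(304 + 558\right) = -5 + 862 = 857$)
$-4964 + g = -4964 + 857 = -4107$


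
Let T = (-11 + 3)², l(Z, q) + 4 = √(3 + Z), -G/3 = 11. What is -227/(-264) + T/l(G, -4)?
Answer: (-15988*I + 227*√30)/(264*(√30 + 4*I)) ≈ -4.7054 - 7.6205*I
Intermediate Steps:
G = -33 (G = -3*11 = -33)
l(Z, q) = -4 + √(3 + Z)
T = 64 (T = (-8)² = 64)
-227/(-264) + T/l(G, -4) = -227/(-264) + 64/(-4 + √(3 - 33)) = -227*(-1/264) + 64/(-4 + √(-30)) = 227/264 + 64/(-4 + I*√30)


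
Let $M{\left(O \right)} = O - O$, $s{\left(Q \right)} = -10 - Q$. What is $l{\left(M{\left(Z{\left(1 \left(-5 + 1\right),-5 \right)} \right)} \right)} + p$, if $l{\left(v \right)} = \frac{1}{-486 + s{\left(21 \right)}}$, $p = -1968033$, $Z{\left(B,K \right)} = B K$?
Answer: $- \frac{1017473062}{517} \approx -1.968 \cdot 10^{6}$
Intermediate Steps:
$M{\left(O \right)} = 0$
$l{\left(v \right)} = - \frac{1}{517}$ ($l{\left(v \right)} = \frac{1}{-486 - 31} = \frac{1}{-517} = - \frac{1}{517}$)
$l{\left(M{\left(Z{\left(1 \left(-5 + 1\right),-5 \right)} \right)} \right)} + p = - \frac{1}{517} - 1968033 = - \frac{1017473062}{517}$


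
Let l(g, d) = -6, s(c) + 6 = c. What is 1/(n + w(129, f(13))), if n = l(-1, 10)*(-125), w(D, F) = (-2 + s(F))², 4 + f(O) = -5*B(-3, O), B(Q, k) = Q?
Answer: 1/759 ≈ 0.0013175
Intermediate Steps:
s(c) = -6 + c
f(O) = 11 (f(O) = -4 - 5*(-3) = -4 + 15 = 11)
w(D, F) = (-8 + F)² (w(D, F) = (-2 + (-6 + F))² = (-8 + F)²)
n = 750 (n = -6*(-125) = 750)
1/(n + w(129, f(13))) = 1/(750 + (-8 + 11)²) = 1/(750 + 3²) = 1/(750 + 9) = 1/759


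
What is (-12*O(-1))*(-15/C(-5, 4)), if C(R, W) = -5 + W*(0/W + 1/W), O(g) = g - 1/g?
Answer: 0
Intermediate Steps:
C(R, W) = -4 (C(R, W) = -5 + W*(0 + 1/W) = -5 + W/W = -5 + 1 = -4)
(-12*O(-1))*(-15/C(-5, 4)) = (-12*(-1 - 1/(-1)))*(-15/(-4)) = (-12*(-1 - 1*(-1)))*(-15*(-¼)) = -12*(-1 + 1)*(15/4) = -12*0*(15/4) = 0*(15/4) = 0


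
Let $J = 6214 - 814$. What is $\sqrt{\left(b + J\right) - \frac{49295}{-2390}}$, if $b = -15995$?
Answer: $\frac{i \sqrt{2416075378}}{478} \approx 102.83 i$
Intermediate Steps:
$J = 5400$ ($J = 6214 - 814 = 5400$)
$\sqrt{\left(b + J\right) - \frac{49295}{-2390}} = \sqrt{\left(-15995 + 5400\right) - \frac{49295}{-2390}} = \sqrt{-10595 - - \frac{9859}{478}} = \sqrt{-10595 + \frac{9859}{478}} = \sqrt{- \frac{5054551}{478}} = \frac{i \sqrt{2416075378}}{478}$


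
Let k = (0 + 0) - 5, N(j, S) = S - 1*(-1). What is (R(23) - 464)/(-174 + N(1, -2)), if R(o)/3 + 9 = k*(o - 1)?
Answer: 821/175 ≈ 4.6914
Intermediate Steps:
N(j, S) = 1 + S (N(j, S) = S + 1 = 1 + S)
k = -5 (k = 0 - 5 = -5)
R(o) = -12 - 15*o (R(o) = -27 + 3*(-5*(o - 1)) = -27 + 3*(-5*(-1 + o)) = -27 + 3*(5 - 5*o) = -27 + (15 - 15*o) = -12 - 15*o)
(R(23) - 464)/(-174 + N(1, -2)) = ((-12 - 15*23) - 464)/(-174 + (1 - 2)) = ((-12 - 345) - 464)/(-174 - 1) = (-357 - 464)/(-175) = -821*(-1/175) = 821/175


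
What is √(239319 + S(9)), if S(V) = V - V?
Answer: 3*√26591 ≈ 489.20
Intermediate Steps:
S(V) = 0
√(239319 + S(9)) = √(239319 + 0) = √239319 = 3*√26591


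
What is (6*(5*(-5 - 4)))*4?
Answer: -1080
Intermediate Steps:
(6*(5*(-5 - 4)))*4 = (6*(5*(-9)))*4 = (6*(-45))*4 = -270*4 = -1080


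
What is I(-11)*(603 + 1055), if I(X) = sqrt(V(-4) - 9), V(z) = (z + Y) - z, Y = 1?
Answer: 3316*I*sqrt(2) ≈ 4689.5*I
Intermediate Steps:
V(z) = 1 (V(z) = (z + 1) - z = (1 + z) - z = 1)
I(X) = 2*I*sqrt(2) (I(X) = sqrt(1 - 9) = sqrt(-8) = 2*I*sqrt(2))
I(-11)*(603 + 1055) = (2*I*sqrt(2))*(603 + 1055) = (2*I*sqrt(2))*1658 = 3316*I*sqrt(2)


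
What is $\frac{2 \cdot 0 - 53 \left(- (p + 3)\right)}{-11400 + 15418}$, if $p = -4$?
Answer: $- \frac{53}{4018} \approx -0.013191$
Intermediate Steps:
$\frac{2 \cdot 0 - 53 \left(- (p + 3)\right)}{-11400 + 15418} = \frac{2 \cdot 0 - 53 \left(- (-4 + 3)\right)}{-11400 + 15418} = \frac{0 - 53 \left(\left(-1\right) \left(-1\right)\right)}{4018} = \left(0 - 53\right) \frac{1}{4018} = \left(-53\right) \frac{1}{4018} = - \frac{53}{4018}$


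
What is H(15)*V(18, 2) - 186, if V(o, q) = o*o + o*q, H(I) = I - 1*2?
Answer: 4494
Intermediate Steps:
H(I) = -2 + I (H(I) = I - 2 = -2 + I)
V(o, q) = o**2 + o*q
H(15)*V(18, 2) - 186 = (-2 + 15)*(18*(18 + 2)) - 186 = 13*(18*20) - 186 = 13*360 - 186 = 4680 - 186 = 4494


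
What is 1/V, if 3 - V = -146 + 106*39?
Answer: -1/3985 ≈ -0.00025094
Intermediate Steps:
V = -3985 (V = 3 - (-146 + 106*39) = 3 - (-146 + 4134) = 3 - 1*3988 = 3 - 3988 = -3985)
1/V = 1/(-3985) = -1/3985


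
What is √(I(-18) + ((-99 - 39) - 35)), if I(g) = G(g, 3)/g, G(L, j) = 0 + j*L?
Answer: I*√170 ≈ 13.038*I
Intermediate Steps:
G(L, j) = L*j (G(L, j) = 0 + L*j = L*j)
I(g) = 3 (I(g) = (g*3)/g = (3*g)/g = 3)
√(I(-18) + ((-99 - 39) - 35)) = √(3 + ((-99 - 39) - 35)) = √(3 + (-138 - 35)) = √(3 - 173) = √(-170) = I*√170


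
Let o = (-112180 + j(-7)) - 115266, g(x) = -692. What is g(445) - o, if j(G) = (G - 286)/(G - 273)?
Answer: 63490827/280 ≈ 2.2675e+5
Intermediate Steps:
j(G) = (-286 + G)/(-273 + G)
o = -63684587/280 (o = (-112180 + (-286 - 7)/(-273 - 7)) - 115266 = (-112180 - 293/(-280)) - 115266 = (-112180 - 1/280*(-293)) - 115266 = (-112180 + 293/280) - 115266 = -31410107/280 - 115266 = -63684587/280 ≈ -2.2745e+5)
g(445) - o = -692 - 1*(-63684587/280) = -692 + 63684587/280 = 63490827/280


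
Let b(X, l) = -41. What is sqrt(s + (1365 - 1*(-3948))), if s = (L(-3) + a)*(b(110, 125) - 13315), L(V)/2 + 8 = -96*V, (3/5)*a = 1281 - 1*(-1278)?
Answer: I*sqrt(64437387) ≈ 8027.3*I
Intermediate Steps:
a = 4265 (a = 5*(1281 - 1*(-1278))/3 = 5*(1281 + 1278)/3 = (5/3)*2559 = 4265)
L(V) = -16 - 192*V (L(V) = -16 + 2*(-96*V) = -16 - 192*V)
s = -64442700 (s = ((-16 - 192*(-3)) + 4265)*(-41 - 13315) = ((-16 + 576) + 4265)*(-13356) = (560 + 4265)*(-13356) = 4825*(-13356) = -64442700)
sqrt(s + (1365 - 1*(-3948))) = sqrt(-64442700 + (1365 - 1*(-3948))) = sqrt(-64442700 + (1365 + 3948)) = sqrt(-64442700 + 5313) = sqrt(-64437387) = I*sqrt(64437387)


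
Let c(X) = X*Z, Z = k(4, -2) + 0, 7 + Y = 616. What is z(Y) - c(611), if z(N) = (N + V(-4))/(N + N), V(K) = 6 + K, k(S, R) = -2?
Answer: 1489007/1218 ≈ 1222.5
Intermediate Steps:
Y = 609 (Y = -7 + 616 = 609)
z(N) = (2 + N)/(2*N) (z(N) = (N + (6 - 4))/(N + N) = (N + 2)/((2*N)) = (2 + N)*(1/(2*N)) = (2 + N)/(2*N))
Z = -2 (Z = -2 + 0 = -2)
c(X) = -2*X (c(X) = X*(-2) = -2*X)
z(Y) - c(611) = (½)*(2 + 609)/609 - (-2)*611 = (½)*(1/609)*611 - 1*(-1222) = 611/1218 + 1222 = 1489007/1218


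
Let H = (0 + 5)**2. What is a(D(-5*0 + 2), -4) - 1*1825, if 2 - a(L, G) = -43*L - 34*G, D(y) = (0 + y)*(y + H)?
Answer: 363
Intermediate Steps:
H = 25 (H = 5**2 = 25)
D(y) = y*(25 + y) (D(y) = (0 + y)*(y + 25) = y*(25 + y))
a(L, G) = 2 + 34*G + 43*L (a(L, G) = 2 - (-43*L - 34*G) = 2 + (34*G + 43*L) = 2 + 34*G + 43*L)
a(D(-5*0 + 2), -4) - 1*1825 = (2 + 34*(-4) + 43*((-5*0 + 2)*(25 + (-5*0 + 2)))) - 1*1825 = (2 - 136 + 43*((0 + 2)*(25 + (0 + 2)))) - 1825 = (2 - 136 + 43*(2*(25 + 2))) - 1825 = (2 - 136 + 43*(2*27)) - 1825 = (2 - 136 + 43*54) - 1825 = (2 - 136 + 2322) - 1825 = 2188 - 1825 = 363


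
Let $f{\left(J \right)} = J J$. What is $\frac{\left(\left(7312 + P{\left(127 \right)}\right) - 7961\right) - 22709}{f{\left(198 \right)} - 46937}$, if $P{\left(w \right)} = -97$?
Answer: $\frac{23455}{7733} \approx 3.0331$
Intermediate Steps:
$f{\left(J \right)} = J^{2}$
$\frac{\left(\left(7312 + P{\left(127 \right)}\right) - 7961\right) - 22709}{f{\left(198 \right)} - 46937} = \frac{\left(\left(7312 - 97\right) - 7961\right) - 22709}{198^{2} - 46937} = \frac{\left(7215 - 7961\right) - 22709}{39204 - 46937} = \frac{-746 - 22709}{-7733} = \left(-23455\right) \left(- \frac{1}{7733}\right) = \frac{23455}{7733}$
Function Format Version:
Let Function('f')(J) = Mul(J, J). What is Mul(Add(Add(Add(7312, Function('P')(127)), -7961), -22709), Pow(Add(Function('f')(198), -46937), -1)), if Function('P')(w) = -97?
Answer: Rational(23455, 7733) ≈ 3.0331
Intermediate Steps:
Function('f')(J) = Pow(J, 2)
Mul(Add(Add(Add(7312, Function('P')(127)), -7961), -22709), Pow(Add(Function('f')(198), -46937), -1)) = Mul(Add(Add(Add(7312, -97), -7961), -22709), Pow(Add(Pow(198, 2), -46937), -1)) = Mul(Add(Add(7215, -7961), -22709), Pow(Add(39204, -46937), -1)) = Mul(Add(-746, -22709), Pow(-7733, -1)) = Mul(-23455, Rational(-1, 7733)) = Rational(23455, 7733)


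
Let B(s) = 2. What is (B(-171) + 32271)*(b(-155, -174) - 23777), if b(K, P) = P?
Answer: -772970623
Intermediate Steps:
(B(-171) + 32271)*(b(-155, -174) - 23777) = (2 + 32271)*(-174 - 23777) = 32273*(-23951) = -772970623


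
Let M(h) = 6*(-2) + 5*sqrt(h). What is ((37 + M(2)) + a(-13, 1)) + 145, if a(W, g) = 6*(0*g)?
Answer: 170 + 5*sqrt(2) ≈ 177.07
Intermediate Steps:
M(h) = -12 + 5*sqrt(h)
a(W, g) = 0 (a(W, g) = 6*0 = 0)
((37 + M(2)) + a(-13, 1)) + 145 = ((37 + (-12 + 5*sqrt(2))) + 0) + 145 = ((25 + 5*sqrt(2)) + 0) + 145 = (25 + 5*sqrt(2)) + 145 = 170 + 5*sqrt(2)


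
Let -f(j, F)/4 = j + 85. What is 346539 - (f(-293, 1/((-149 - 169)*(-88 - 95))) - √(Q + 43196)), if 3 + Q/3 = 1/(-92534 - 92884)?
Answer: 345707 + √164973546852126/61806 ≈ 3.4592e+5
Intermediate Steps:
Q = -556255/61806 (Q = -9 + 3/(-92534 - 92884) = -9 + 3/(-185418) = -9 + 3*(-1/185418) = -9 - 1/61806 = -556255/61806 ≈ -9.0000)
f(j, F) = -340 - 4*j (f(j, F) = -4*(j + 85) = -4*(85 + j) = -340 - 4*j)
346539 - (f(-293, 1/((-149 - 169)*(-88 - 95))) - √(Q + 43196)) = 346539 - ((-340 - 4*(-293)) - √(-556255/61806 + 43196)) = 346539 - ((-340 + 1172) - √(2669215721/61806)) = 346539 - (832 - √164973546852126/61806) = 346539 + (-832 + √164973546852126/61806) = 345707 + √164973546852126/61806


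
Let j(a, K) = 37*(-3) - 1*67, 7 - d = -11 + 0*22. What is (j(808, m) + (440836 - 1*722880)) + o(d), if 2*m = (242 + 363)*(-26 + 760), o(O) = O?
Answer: -282204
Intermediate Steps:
d = 18 (d = 7 - (-11 + 0*22) = 7 - (-11 + 0) = 7 - 1*(-11) = 7 + 11 = 18)
m = 222035 (m = ((242 + 363)*(-26 + 760))/2 = (605*734)/2 = (½)*444070 = 222035)
j(a, K) = -178 (j(a, K) = -111 - 67 = -178)
(j(808, m) + (440836 - 1*722880)) + o(d) = (-178 + (440836 - 1*722880)) + 18 = (-178 + (440836 - 722880)) + 18 = (-178 - 282044) + 18 = -282222 + 18 = -282204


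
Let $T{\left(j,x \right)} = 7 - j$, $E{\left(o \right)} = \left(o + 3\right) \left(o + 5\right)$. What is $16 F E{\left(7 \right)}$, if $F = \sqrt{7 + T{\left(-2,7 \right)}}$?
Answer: $7680$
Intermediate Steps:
$E{\left(o \right)} = \left(3 + o\right) \left(5 + o\right)$
$F = 4$ ($F = \sqrt{7 + \left(7 - -2\right)} = \sqrt{7 + \left(7 + 2\right)} = \sqrt{7 + 9} = \sqrt{16} = 4$)
$16 F E{\left(7 \right)} = 16 \cdot 4 \left(15 + 7^{2} + 8 \cdot 7\right) = 64 \left(15 + 49 + 56\right) = 64 \cdot 120 = 7680$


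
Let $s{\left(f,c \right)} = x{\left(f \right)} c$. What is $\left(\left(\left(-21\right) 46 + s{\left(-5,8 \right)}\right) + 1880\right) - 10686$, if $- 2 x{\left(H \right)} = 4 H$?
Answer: $-9692$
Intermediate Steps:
$x{\left(H \right)} = - 2 H$ ($x{\left(H \right)} = - \frac{4 H}{2} = - 2 H$)
$s{\left(f,c \right)} = - 2 c f$ ($s{\left(f,c \right)} = - 2 f c = - 2 c f$)
$\left(\left(\left(-21\right) 46 + s{\left(-5,8 \right)}\right) + 1880\right) - 10686 = \left(\left(\left(-21\right) 46 - 16 \left(-5\right)\right) + 1880\right) - 10686 = \left(\left(-966 + 80\right) + 1880\right) - 10686 = \left(-886 + 1880\right) - 10686 = 994 - 10686 = -9692$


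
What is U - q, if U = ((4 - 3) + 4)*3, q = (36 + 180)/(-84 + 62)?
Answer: 273/11 ≈ 24.818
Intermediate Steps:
q = -108/11 (q = 216/(-22) = 216*(-1/22) = -108/11 ≈ -9.8182)
U = 15 (U = (1 + 4)*3 = 5*3 = 15)
U - q = 15 - 1*(-108/11) = 15 + 108/11 = 273/11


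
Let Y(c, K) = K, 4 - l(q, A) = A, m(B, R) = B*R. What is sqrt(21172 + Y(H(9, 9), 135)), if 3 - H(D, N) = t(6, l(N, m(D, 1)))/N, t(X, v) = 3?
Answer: sqrt(21307) ≈ 145.97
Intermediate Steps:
l(q, A) = 4 - A
H(D, N) = 3 - 3/N
sqrt(21172 + Y(H(9, 9), 135)) = sqrt(21172 + 135) = sqrt(21307)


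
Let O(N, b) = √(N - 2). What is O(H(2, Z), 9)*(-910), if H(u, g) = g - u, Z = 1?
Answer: -910*I*√3 ≈ -1576.2*I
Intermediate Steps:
O(N, b) = √(-2 + N)
O(H(2, Z), 9)*(-910) = √(-2 + (1 - 1*2))*(-910) = √(-2 + (1 - 2))*(-910) = √(-2 - 1)*(-910) = √(-3)*(-910) = (I*√3)*(-910) = -910*I*√3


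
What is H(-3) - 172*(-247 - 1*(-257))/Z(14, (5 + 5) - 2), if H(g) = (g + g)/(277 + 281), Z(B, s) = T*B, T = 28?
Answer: -20044/4557 ≈ -4.3985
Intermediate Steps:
Z(B, s) = 28*B
H(g) = g/279 (H(g) = (2*g)/558 = (2*g)*(1/558) = g/279)
H(-3) - 172*(-247 - 1*(-257))/Z(14, (5 + 5) - 2) = (1/279)*(-3) - 172*(-247 - 1*(-257))/(28*14) = -1/93 - 172*(-247 + 257)/392 = -1/93 - 1720/392 = -1/93 - 172*5/196 = -1/93 - 215/49 = -20044/4557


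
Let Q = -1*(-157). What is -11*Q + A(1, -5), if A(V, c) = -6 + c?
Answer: -1738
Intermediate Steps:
Q = 157
-11*Q + A(1, -5) = -11*157 + (-6 - 5) = -1727 - 11 = -1738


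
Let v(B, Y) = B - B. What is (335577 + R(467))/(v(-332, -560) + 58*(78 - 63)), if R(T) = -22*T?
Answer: 325303/870 ≈ 373.91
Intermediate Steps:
v(B, Y) = 0
(335577 + R(467))/(v(-332, -560) + 58*(78 - 63)) = (335577 - 22*467)/(0 + 58*(78 - 63)) = (335577 - 10274)/(0 + 58*15) = 325303/(0 + 870) = 325303/870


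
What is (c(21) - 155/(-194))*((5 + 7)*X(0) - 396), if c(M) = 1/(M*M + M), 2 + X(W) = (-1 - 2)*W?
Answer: -359020/1067 ≈ -336.48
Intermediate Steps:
X(W) = -2 - 3*W (X(W) = -2 + (-1 - 2)*W = -2 - 3*W)
c(M) = 1/(M + M**2) (c(M) = 1/(M**2 + M) = 1/(M + M**2))
(c(21) - 155/(-194))*((5 + 7)*X(0) - 396) = (1/(21*(1 + 21)) - 155/(-194))*((5 + 7)*(-2 - 3*0) - 396) = ((1/21)/22 - 155*(-1/194))*(12*(-2 + 0) - 396) = ((1/21)*(1/22) + 155/194)*(12*(-2) - 396) = (1/462 + 155/194)*(-24 - 396) = (17951/22407)*(-420) = -359020/1067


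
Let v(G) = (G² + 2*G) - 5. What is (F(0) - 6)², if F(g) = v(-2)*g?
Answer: 36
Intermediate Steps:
v(G) = -5 + G² + 2*G
F(g) = -5*g (F(g) = (-5 + (-2)² + 2*(-2))*g = (-5 + 4 - 4)*g = -5*g)
(F(0) - 6)² = (-5*0 - 6)² = (0 - 6)² = (-6)² = 36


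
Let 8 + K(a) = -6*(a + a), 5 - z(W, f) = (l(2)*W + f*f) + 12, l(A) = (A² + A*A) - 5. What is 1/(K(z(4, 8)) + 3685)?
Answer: 1/4673 ≈ 0.00021400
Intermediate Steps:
l(A) = -5 + 2*A² (l(A) = (A² + A²) - 5 = 2*A² - 5 = -5 + 2*A²)
z(W, f) = -7 - f² - 3*W (z(W, f) = 5 - (((-5 + 2*2²)*W + f*f) + 12) = 5 - (((-5 + 2*4)*W + f²) + 12) = 5 - (((-5 + 8)*W + f²) + 12) = 5 - ((3*W + f²) + 12) = 5 - ((f² + 3*W) + 12) = 5 - (12 + f² + 3*W) = 5 + (-12 - f² - 3*W) = -7 - f² - 3*W)
K(a) = -8 - 12*a (K(a) = -8 - 6*(a + a) = -8 - 12*a)
1/(K(z(4, 8)) + 3685) = 1/((-8 - 12*(-7 - 1*8² - 3*4)) + 3685) = 1/((-8 - 12*(-7 - 1*64 - 12)) + 3685) = 1/((-8 - 12*(-7 - 64 - 12)) + 3685) = 1/((-8 - 12*(-83)) + 3685) = 1/((-8 + 996) + 3685) = 1/(988 + 3685) = 1/4673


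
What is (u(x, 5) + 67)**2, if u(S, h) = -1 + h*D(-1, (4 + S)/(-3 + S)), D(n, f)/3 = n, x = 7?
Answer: 2601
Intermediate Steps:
D(n, f) = 3*n
u(S, h) = -1 - 3*h (u(S, h) = -1 + h*(3*(-1)) = -1 + h*(-3) = -1 - 3*h)
(u(x, 5) + 67)**2 = ((-1 - 3*5) + 67)**2 = ((-1 - 15) + 67)**2 = (-16 + 67)**2 = 51**2 = 2601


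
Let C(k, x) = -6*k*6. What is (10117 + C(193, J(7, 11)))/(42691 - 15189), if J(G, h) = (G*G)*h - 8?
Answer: 3169/27502 ≈ 0.11523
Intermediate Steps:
J(G, h) = -8 + h*G² (J(G, h) = G²*h - 8 = h*G² - 8 = -8 + h*G²)
C(k, x) = -36*k
(10117 + C(193, J(7, 11)))/(42691 - 15189) = (10117 - 36*193)/(42691 - 15189) = (10117 - 6948)/27502 = 3169*(1/27502) = 3169/27502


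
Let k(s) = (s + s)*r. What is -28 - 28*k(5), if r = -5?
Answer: 1372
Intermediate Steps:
k(s) = -10*s (k(s) = (s + s)*(-5) = (2*s)*(-5) = -10*s)
-28 - 28*k(5) = -28 - (-280)*5 = -28 - 28*(-50) = -28 + 1400 = 1372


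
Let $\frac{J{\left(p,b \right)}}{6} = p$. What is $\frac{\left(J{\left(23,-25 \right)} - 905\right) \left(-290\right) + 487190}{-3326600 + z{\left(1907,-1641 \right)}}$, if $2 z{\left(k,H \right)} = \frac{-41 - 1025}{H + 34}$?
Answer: $- \frac{1140359340}{5345845667} \approx -0.21332$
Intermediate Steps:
$z{\left(k,H \right)} = - \frac{533}{34 + H}$ ($z{\left(k,H \right)} = \frac{\left(-41 - 1025\right) \frac{1}{H + 34}}{2} = \frac{\left(-1066\right) \frac{1}{34 + H}}{2} = - \frac{533}{34 + H}$)
$J{\left(p,b \right)} = 6 p$
$\frac{\left(J{\left(23,-25 \right)} - 905\right) \left(-290\right) + 487190}{-3326600 + z{\left(1907,-1641 \right)}} = \frac{\left(6 \cdot 23 - 905\right) \left(-290\right) + 487190}{-3326600 - \frac{533}{34 - 1641}} = \frac{\left(138 - 905\right) \left(-290\right) + 487190}{-3326600 - \frac{533}{-1607}} = \frac{\left(-767\right) \left(-290\right) + 487190}{-3326600 - - \frac{533}{1607}} = \frac{222430 + 487190}{-3326600 + \frac{533}{1607}} = \frac{709620}{- \frac{5345845667}{1607}} = 709620 \left(- \frac{1607}{5345845667}\right) = - \frac{1140359340}{5345845667}$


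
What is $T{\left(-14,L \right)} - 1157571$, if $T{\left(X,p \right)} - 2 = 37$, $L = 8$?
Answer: $-1157532$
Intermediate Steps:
$T{\left(X,p \right)} = 39$ ($T{\left(X,p \right)} = 2 + 37 = 39$)
$T{\left(-14,L \right)} - 1157571 = 39 - 1157571 = -1157532$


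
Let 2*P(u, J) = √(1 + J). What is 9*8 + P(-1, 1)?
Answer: 72 + √2/2 ≈ 72.707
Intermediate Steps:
P(u, J) = √(1 + J)/2
9*8 + P(-1, 1) = 9*8 + √(1 + 1)/2 = 72 + √2/2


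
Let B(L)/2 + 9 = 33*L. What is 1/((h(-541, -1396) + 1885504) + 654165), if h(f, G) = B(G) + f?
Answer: 1/2446974 ≈ 4.0867e-7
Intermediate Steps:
B(L) = -18 + 66*L (B(L) = -18 + 2*(33*L) = -18 + 66*L)
h(f, G) = -18 + f + 66*G (h(f, G) = (-18 + 66*G) + f = -18 + f + 66*G)
1/((h(-541, -1396) + 1885504) + 654165) = 1/(((-18 - 541 + 66*(-1396)) + 1885504) + 654165) = 1/(((-18 - 541 - 92136) + 1885504) + 654165) = 1/((-92695 + 1885504) + 654165) = 1/(1792809 + 654165) = 1/2446974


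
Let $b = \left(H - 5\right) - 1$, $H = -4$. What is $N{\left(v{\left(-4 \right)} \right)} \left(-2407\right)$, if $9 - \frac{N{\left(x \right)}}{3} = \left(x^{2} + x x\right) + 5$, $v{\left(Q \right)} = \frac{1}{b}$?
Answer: $- \frac{1436979}{50} \approx -28740.0$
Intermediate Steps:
$b = -10$ ($b = \left(-4 - 5\right) - 1 = -9 - 1 = -10$)
$v{\left(Q \right)} = - \frac{1}{10}$ ($v{\left(Q \right)} = \frac{1}{-10} = - \frac{1}{10}$)
$N{\left(x \right)} = 12 - 6 x^{2}$ ($N{\left(x \right)} = 27 - 3 \left(\left(x^{2} + x x\right) + 5\right) = 27 - 3 \left(\left(x^{2} + x^{2}\right) + 5\right) = 27 - 3 \left(2 x^{2} + 5\right) = 27 - 3 \left(5 + 2 x^{2}\right) = 27 - \left(15 + 6 x^{2}\right) = 12 - 6 x^{2}$)
$N{\left(v{\left(-4 \right)} \right)} \left(-2407\right) = \left(12 - 6 \left(- \frac{1}{10}\right)^{2}\right) \left(-2407\right) = \left(12 - \frac{3}{50}\right) \left(-2407\right) = \frac{597}{50} \left(-2407\right) = - \frac{1436979}{50}$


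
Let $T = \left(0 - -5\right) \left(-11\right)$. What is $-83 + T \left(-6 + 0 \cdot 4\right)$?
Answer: $247$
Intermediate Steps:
$T = -55$ ($T = \left(0 + 5\right) \left(-11\right) = 5 \left(-11\right) = -55$)
$-83 + T \left(-6 + 0 \cdot 4\right) = -83 - 55 \left(-6 + 0 \cdot 4\right) = -83 - 55 \left(-6 + 0\right) = -83 - -330 = -83 + 330 = 247$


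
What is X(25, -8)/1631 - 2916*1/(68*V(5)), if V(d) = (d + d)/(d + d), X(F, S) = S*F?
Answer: -1192399/27727 ≈ -43.005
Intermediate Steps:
X(F, S) = F*S
V(d) = 1 (V(d) = (2*d)/((2*d)) = (2*d)*(1/(2*d)) = 1)
X(25, -8)/1631 - 2916*1/(68*V(5)) = (25*(-8))/1631 - 2916/((1*17)*4) = -200*1/1631 - 2916/(17*4) = -200/1631 - 2916/68 = -200/1631 - 2916*1/68 = -200/1631 - 729/17 = -1192399/27727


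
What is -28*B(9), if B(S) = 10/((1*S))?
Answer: -280/9 ≈ -31.111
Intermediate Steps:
B(S) = 10/S
-28*B(9) = -280/9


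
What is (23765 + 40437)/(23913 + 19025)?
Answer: 32101/21469 ≈ 1.4952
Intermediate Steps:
(23765 + 40437)/(23913 + 19025) = 64202/42938 = 64202*(1/42938) = 32101/21469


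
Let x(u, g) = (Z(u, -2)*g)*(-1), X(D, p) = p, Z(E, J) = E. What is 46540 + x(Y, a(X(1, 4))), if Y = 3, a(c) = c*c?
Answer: 46492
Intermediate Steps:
a(c) = c²
x(u, g) = -g*u (x(u, g) = (u*g)*(-1) = (g*u)*(-1) = -g*u)
46540 + x(Y, a(X(1, 4))) = 46540 - 1*4²*3 = 46540 - 1*16*3 = 46540 - 48 = 46492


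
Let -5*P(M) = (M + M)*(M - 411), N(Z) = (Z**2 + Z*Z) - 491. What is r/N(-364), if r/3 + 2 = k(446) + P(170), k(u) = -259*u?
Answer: -99128/88167 ≈ -1.1243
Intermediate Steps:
N(Z) = -491 + 2*Z**2 (N(Z) = (Z**2 + Z**2) - 491 = 2*Z**2 - 491 = -491 + 2*Z**2)
P(M) = -2*M*(-411 + M)/5 (P(M) = -(M + M)*(M - 411)/5 = -2*M*(-411 + M)/5)
r = -297384 (r = -6 + 3*(-259*446 + (2/5)*170*(411 - 1*170)) = -6 + 3*(-115514 + (2/5)*170*(411 - 170)) = -6 + 3*(-115514 + (2/5)*170*241) = -6 + 3*(-115514 + 16388) = -6 + 3*(-99126) = -6 - 297378 = -297384)
r/N(-364) = -297384/(-491 + 2*(-364)**2) = -297384/(-491 + 2*132496) = -297384/(-491 + 264992) = -297384/264501 = -297384*1/264501 = -99128/88167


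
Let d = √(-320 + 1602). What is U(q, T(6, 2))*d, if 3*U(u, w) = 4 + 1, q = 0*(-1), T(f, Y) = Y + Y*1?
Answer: 5*√1282/3 ≈ 59.675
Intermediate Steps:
T(f, Y) = 2*Y (T(f, Y) = Y + Y = 2*Y)
q = 0
d = √1282 ≈ 35.805
U(u, w) = 5/3 (U(u, w) = (4 + 1)/3 = (⅓)*5 = 5/3)
U(q, T(6, 2))*d = 5*√1282/3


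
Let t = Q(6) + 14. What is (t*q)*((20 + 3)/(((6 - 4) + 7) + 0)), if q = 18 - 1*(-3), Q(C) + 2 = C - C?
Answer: 644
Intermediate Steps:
Q(C) = -2 (Q(C) = -2 + (C - C) = -2 + 0 = -2)
q = 21 (q = 18 + 3 = 21)
t = 12 (t = -2 + 14 = 12)
(t*q)*((20 + 3)/(((6 - 4) + 7) + 0)) = (12*21)*((20 + 3)/(((6 - 4) + 7) + 0)) = 252*(23/((2 + 7) + 0)) = 252*(23/(9 + 0)) = 252*(23/9) = 644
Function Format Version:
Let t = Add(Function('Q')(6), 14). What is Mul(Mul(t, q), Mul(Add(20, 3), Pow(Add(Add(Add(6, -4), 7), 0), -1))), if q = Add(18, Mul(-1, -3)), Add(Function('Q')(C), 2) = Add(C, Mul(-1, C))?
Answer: 644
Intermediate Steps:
Function('Q')(C) = -2 (Function('Q')(C) = Add(-2, Add(C, Mul(-1, C))) = Add(-2, 0) = -2)
q = 21 (q = Add(18, 3) = 21)
t = 12 (t = Add(-2, 14) = 12)
Mul(Mul(t, q), Mul(Add(20, 3), Pow(Add(Add(Add(6, -4), 7), 0), -1))) = Mul(Mul(12, 21), Mul(Add(20, 3), Pow(Add(Add(Add(6, -4), 7), 0), -1))) = Mul(252, Mul(23, Pow(Add(Add(2, 7), 0), -1))) = Mul(252, Mul(23, Pow(Add(9, 0), -1))) = Mul(252, Mul(23, Pow(9, -1))) = Mul(252, Mul(23, Rational(1, 9))) = Mul(252, Rational(23, 9)) = 644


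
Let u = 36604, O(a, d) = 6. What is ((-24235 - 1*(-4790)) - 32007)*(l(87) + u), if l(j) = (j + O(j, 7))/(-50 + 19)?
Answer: -1883194652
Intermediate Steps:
l(j) = -6/31 - j/31 (l(j) = (j + 6)/(-50 + 19) = (6 + j)/(-31) = (6 + j)*(-1/31) = -6/31 - j/31)
((-24235 - 1*(-4790)) - 32007)*(l(87) + u) = ((-24235 - 1*(-4790)) - 32007)*((-6/31 - 1/31*87) + 36604) = ((-24235 + 4790) - 32007)*((-6/31 - 87/31) + 36604) = (-19445 - 32007)*(-3 + 36604) = -51452*36601 = -1883194652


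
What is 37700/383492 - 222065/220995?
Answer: -3841431974/4237490727 ≈ -0.90653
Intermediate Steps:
37700/383492 - 222065/220995 = 37700*(1/383492) - 222065*1/220995 = 9425/95873 - 44413/44199 = -3841431974/4237490727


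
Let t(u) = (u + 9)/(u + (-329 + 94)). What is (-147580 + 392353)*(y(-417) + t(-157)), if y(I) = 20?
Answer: 488811681/98 ≈ 4.9879e+6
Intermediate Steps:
t(u) = (9 + u)/(-235 + u) (t(u) = (9 + u)/(u - 235) = (9 + u)/(-235 + u))
(-147580 + 392353)*(y(-417) + t(-157)) = (-147580 + 392353)*(20 + (9 - 157)/(-235 - 157)) = 244773*(20 - 148/(-392)) = 244773*(20 - 1/392*(-148)) = 244773*(20 + 37/98) = 244773*(1997/98) = 488811681/98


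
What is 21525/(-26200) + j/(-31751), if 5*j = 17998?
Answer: -155549959/166375240 ≈ -0.93493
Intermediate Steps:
j = 17998/5 (j = (⅕)*17998 = 17998/5 ≈ 3599.6)
21525/(-26200) + j/(-31751) = 21525/(-26200) + (17998/5)/(-31751) = 21525*(-1/26200) + (17998/5)*(-1/31751) = -861/1048 - 17998/158755 = -155549959/166375240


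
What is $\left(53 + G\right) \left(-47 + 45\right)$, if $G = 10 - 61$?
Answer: $-4$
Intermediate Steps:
$G = -51$
$\left(53 + G\right) \left(-47 + 45\right) = \left(53 - 51\right) \left(-47 + 45\right) = 2 \left(-2\right) = -4$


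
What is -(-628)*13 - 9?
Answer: 8155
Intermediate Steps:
-(-628)*13 - 9 = -157*(-52) - 9 = 8164 - 9 = 8155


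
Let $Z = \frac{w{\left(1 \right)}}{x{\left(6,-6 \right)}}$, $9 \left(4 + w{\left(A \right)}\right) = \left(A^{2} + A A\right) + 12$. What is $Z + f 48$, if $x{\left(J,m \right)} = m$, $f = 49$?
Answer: $\frac{63515}{27} \approx 2352.4$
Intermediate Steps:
$w{\left(A \right)} = - \frac{8}{3} + \frac{2 A^{2}}{9}$ ($w{\left(A \right)} = -4 + \frac{\left(A^{2} + A A\right) + 12}{9} = -4 + \frac{\left(A^{2} + A^{2}\right) + 12}{9} = -4 + \frac{2 A^{2} + 12}{9} = -4 + \frac{12 + 2 A^{2}}{9} = -4 + \left(\frac{4}{3} + \frac{2 A^{2}}{9}\right) = - \frac{8}{3} + \frac{2 A^{2}}{9}$)
$Z = \frac{11}{27}$ ($Z = \frac{- \frac{8}{3} + \frac{2 \cdot 1^{2}}{9}}{-6} = \left(- \frac{8}{3} + \frac{2}{9} \cdot 1\right) \left(- \frac{1}{6}\right) = \left(- \frac{8}{3} + \frac{2}{9}\right) \left(- \frac{1}{6}\right) = \left(- \frac{22}{9}\right) \left(- \frac{1}{6}\right) = \frac{11}{27} \approx 0.40741$)
$Z + f 48 = \frac{11}{27} + 49 \cdot 48 = \frac{11}{27} + 2352 = \frac{63515}{27}$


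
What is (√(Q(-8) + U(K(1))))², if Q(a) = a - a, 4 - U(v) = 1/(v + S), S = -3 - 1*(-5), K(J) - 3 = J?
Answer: 23/6 ≈ 3.8333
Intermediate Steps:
K(J) = 3 + J
S = 2 (S = -3 + 5 = 2)
U(v) = 4 - 1/(2 + v) (U(v) = 4 - 1/(v + 2) = 4 - 1/(2 + v))
Q(a) = 0
(√(Q(-8) + U(K(1))))² = (√(0 + (7 + 4*(3 + 1))/(2 + (3 + 1))))² = (√(0 + (7 + 4*4)/(2 + 4)))² = (√(0 + (7 + 16)/6))² = (√(0 + (⅙)*23))² = (√(0 + 23/6))² = (√(23/6))² = (√138/6)² = 23/6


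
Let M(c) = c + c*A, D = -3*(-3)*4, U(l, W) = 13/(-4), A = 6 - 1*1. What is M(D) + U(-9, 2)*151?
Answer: -1099/4 ≈ -274.75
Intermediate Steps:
A = 5 (A = 6 - 1 = 5)
U(l, W) = -13/4 (U(l, W) = 13*(-¼) = -13/4)
D = 36 (D = 9*4 = 36)
M(c) = 6*c (M(c) = c + c*5 = c + 5*c = 6*c)
M(D) + U(-9, 2)*151 = 6*36 - 13/4*151 = 216 - 1963/4 = -1099/4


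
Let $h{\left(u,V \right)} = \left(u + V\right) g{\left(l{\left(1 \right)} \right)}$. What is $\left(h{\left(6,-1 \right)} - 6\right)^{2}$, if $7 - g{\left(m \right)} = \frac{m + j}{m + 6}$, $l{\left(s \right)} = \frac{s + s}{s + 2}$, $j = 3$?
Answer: $\frac{11025}{16} \approx 689.06$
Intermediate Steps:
$l{\left(s \right)} = \frac{2 s}{2 + s}$
$g{\left(m \right)} = 7 - \frac{3 + m}{6 + m}$ ($g{\left(m \right)} = 7 - \frac{m + 3}{m + 6} = 7 - \frac{3 + m}{6 + m}$)
$h{\left(u,V \right)} = \frac{129 V}{20} + \frac{129 u}{20}$ ($h{\left(u,V \right)} = \left(u + V\right) \frac{3 \left(13 + 2 \cdot 2 \cdot 1 \frac{1}{2 + 1}\right)}{6 + 2 \cdot 1 \frac{1}{2 + 1}} = \left(V + u\right) \frac{3 \left(13 + 2 \cdot 2 \cdot 1 \cdot \frac{1}{3}\right)}{6 + 2 \cdot 1 \cdot \frac{1}{3}} = \left(V + u\right) \frac{3 \left(13 + 2 \cdot \frac{2}{3}\right)}{6 + \frac{2}{3}} = \left(V + u\right) \frac{3 \left(13 + \frac{4}{3}\right)}{\frac{20}{3}} = \left(V + u\right) 3 \cdot \frac{3}{20} \cdot \frac{43}{3} = \left(V + u\right) \frac{129}{20} = \frac{129 V}{20} + \frac{129 u}{20}$)
$\left(h{\left(6,-1 \right)} - 6\right)^{2} = \left(\left(\frac{129}{20} \left(-1\right) + \frac{129}{20} \cdot 6\right) - 6\right)^{2} = \left(\left(- \frac{129}{20} + \frac{387}{10}\right) - 6\right)^{2} = \left(\frac{129}{4} - 6\right)^{2} = \left(\frac{105}{4}\right)^{2} = \frac{11025}{16}$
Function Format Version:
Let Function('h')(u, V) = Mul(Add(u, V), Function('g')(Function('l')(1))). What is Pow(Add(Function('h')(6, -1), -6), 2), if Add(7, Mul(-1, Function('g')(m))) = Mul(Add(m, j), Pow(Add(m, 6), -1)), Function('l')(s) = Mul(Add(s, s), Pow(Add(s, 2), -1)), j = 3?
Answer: Rational(11025, 16) ≈ 689.06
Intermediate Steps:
Function('l')(s) = Mul(2, s, Pow(Add(2, s), -1)) (Function('l')(s) = Mul(Mul(2, s), Pow(Add(2, s), -1)) = Mul(2, s, Pow(Add(2, s), -1)))
Function('g')(m) = Add(7, Mul(-1, Pow(Add(6, m), -1), Add(3, m))) (Function('g')(m) = Add(7, Mul(-1, Mul(Add(m, 3), Pow(Add(m, 6), -1)))) = Add(7, Mul(-1, Mul(Add(3, m), Pow(Add(6, m), -1)))) = Add(7, Mul(-1, Mul(Pow(Add(6, m), -1), Add(3, m)))) = Add(7, Mul(-1, Pow(Add(6, m), -1), Add(3, m))))
Function('h')(u, V) = Add(Mul(Rational(129, 20), V), Mul(Rational(129, 20), u)) (Function('h')(u, V) = Mul(Add(u, V), Mul(3, Pow(Add(6, Mul(2, 1, Pow(Add(2, 1), -1))), -1), Add(13, Mul(2, Mul(2, 1, Pow(Add(2, 1), -1)))))) = Mul(Add(V, u), Mul(3, Pow(Add(6, Mul(2, 1, Pow(3, -1))), -1), Add(13, Mul(2, Mul(2, 1, Pow(3, -1)))))) = Mul(Add(V, u), Mul(3, Pow(Add(6, Mul(2, 1, Rational(1, 3))), -1), Add(13, Mul(2, Mul(2, 1, Rational(1, 3)))))) = Mul(Add(V, u), Mul(3, Pow(Add(6, Rational(2, 3)), -1), Add(13, Mul(2, Rational(2, 3))))) = Mul(Add(V, u), Mul(3, Pow(Rational(20, 3), -1), Add(13, Rational(4, 3)))) = Mul(Add(V, u), Mul(3, Rational(3, 20), Rational(43, 3))) = Mul(Add(V, u), Rational(129, 20)) = Add(Mul(Rational(129, 20), V), Mul(Rational(129, 20), u)))
Pow(Add(Function('h')(6, -1), -6), 2) = Pow(Add(Add(Mul(Rational(129, 20), -1), Mul(Rational(129, 20), 6)), -6), 2) = Pow(Add(Add(Rational(-129, 20), Rational(387, 10)), -6), 2) = Pow(Add(Rational(129, 4), -6), 2) = Pow(Rational(105, 4), 2) = Rational(11025, 16)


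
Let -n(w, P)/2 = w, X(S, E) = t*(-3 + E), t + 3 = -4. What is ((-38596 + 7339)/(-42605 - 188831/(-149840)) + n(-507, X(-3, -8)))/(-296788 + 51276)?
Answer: -140821746501/34071431467868 ≈ -0.0041331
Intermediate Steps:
t = -7 (t = -3 - 4 = -7)
X(S, E) = 21 - 7*E (X(S, E) = -7*(-3 + E) = 21 - 7*E)
n(w, P) = -2*w
((-38596 + 7339)/(-42605 - 188831/(-149840)) + n(-507, X(-3, -8)))/(-296788 + 51276) = ((-38596 + 7339)/(-42605 - 188831/(-149840)) - 2*(-507))/(-296788 + 51276) = (-31257/(-42605 - 188831*(-1/149840)) + 1014)/(-245512) = (-31257/(-42605 + 188831/149840) + 1014)*(-1/245512) = (-31257/(-6383744369/149840) + 1014)*(-1/245512) = (-31257*(-149840/6383744369) + 1014)*(-1/245512) = (203632560/277554103 + 1014)*(-1/245512) = (281643493002/277554103)*(-1/245512) = -140821746501/34071431467868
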